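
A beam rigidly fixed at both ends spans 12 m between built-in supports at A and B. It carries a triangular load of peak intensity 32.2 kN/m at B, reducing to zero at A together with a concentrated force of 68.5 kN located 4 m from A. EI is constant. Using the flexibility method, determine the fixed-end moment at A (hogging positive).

Release both end moments; the primary structure is a simply-supported span AB with redundants M_A and M_B.
Simple-span end rotations at A and B under the given loads:
  at A: triangular load, peak 32.2: 7w₀L³/(360EI) = 1082/EI
  at B: triangular load, peak 32.2: w₀L³/(45EI) = 1236/EI
  at A: point load 68.5 at a = 4: Pab(L + b)/(6LEI) = 608.9/EI
  at B: point load 68.5 at a = 4: Pab(L + a)/(6LEI) = 487.1/EI
  θ_A0 = 1691/EI,  θ_B0 = 1724/EI
Flexibility coefficients: a unit moment at one end gives L/(3EI) there and L/(6EI) at the far end, so f₁₁ = f₂₂ = 4/EI and f₁₂ = f₂₁ = 2/EI.
Compatibility — zero rotation at each built-in end:
  4 M_A + 2 M_B = 1691
  2 M_A + 4 M_B = 1724
Solving the pair gives M_A = 276.3 kN·m and M_B = 292.7 kN·m (hogging).

M_A = 276.3 kN·m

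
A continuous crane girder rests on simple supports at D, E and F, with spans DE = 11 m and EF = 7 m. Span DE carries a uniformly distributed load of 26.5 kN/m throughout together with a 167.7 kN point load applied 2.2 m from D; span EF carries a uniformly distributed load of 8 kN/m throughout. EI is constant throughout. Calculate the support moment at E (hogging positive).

M_E = 372.2 kN·m

Release continuity at E by inserting a hinge; the redundant is the internal moment M_E. The primary structure is two simply-supported spans DE and EF.
Rotations at E on the released spans (each span's end-slope, ×1/EI):
  span DE: UDL 26.5: wL³/(24EI) = 1470/EI
  span DE: point load 167.7 at a = 2.2: Pab(L + a)/(6LEI) = 649.3/EI
  span EF: UDL 8: wL³/(24EI) = 114.3/EI
  relative rotation θ_0 = (2119 + 114.3)/EI = 2233/EI
A unit hogging moment at E produces rotation L₁/(3EI) + L₂/(3EI) = 6/EI.
Slope continuity at E: θ_0 = M_E·6/EI, so M_E = 2233/6 = 372.2 kN·m (hogging).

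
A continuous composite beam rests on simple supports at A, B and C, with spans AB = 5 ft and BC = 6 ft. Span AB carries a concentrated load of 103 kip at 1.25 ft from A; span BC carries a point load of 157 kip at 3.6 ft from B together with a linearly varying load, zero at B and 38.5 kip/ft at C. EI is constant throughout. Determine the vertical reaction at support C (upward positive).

Take M_B as the redundant. Released structure: two simple spans AB and BC with a hinge at B.
End slopes at the hinge B, treating each span as simply supported:
  span AB: point load 103 at a = 1.25: Pab(L + a)/(6LEI) = 100.6/EI
  span BC: point load 157 at a = 3.6: Pab(L + b)/(6LEI) = 316.5/EI
  span BC: triangular load, peak 38.5: 7w₀L³/(360EI) = 161.7/EI
  relative rotation θ_0 = (100.6 + 478.2)/EI = 578.8/EI
A unit hogging moment at B produces rotation L₁/(3EI) + L₂/(3EI) = 3.667/EI.
Slope continuity at B: θ_0 = M_B·3.667/EI, so M_B = 578.8/3.667 = 157.9 kip·ft (hogging).
Span BC, ΣM about C: R_B^{BC}·6 = 607.8 + 157.9, so R_B^{BC} = 127.6 kip and R_C = 272.5 − 127.6 = 144.9 kip.

R_C = 144.9 kip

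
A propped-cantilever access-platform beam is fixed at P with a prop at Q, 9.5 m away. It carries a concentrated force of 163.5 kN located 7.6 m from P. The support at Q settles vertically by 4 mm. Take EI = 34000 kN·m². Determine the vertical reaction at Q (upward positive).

R_Q = 114.6 kN

Remove the prop at Q; the released (primary) structure is a cantilever built in at P.
Primary-structure tip deflection at Q by superposition:
  point load 163.5 at a = 7.6: Pa²(3L − a)/(6EI) = 32896/EI
Tip deflection under a unit load at Q: L³/(3EI) = 285.8/EI.
With EI = 34000 kN·m²: δ_0 = 0.96752 m and δ_{QQ} = 0.008406 m/kN.
Compatibility — the beam at Q must follow the support down by 0.004 m: δ_0 − R_Q·δ_{QQ} = 0.004, so R_Q = (0.96752 − 0.004)/0.008406 = 114.6 kN.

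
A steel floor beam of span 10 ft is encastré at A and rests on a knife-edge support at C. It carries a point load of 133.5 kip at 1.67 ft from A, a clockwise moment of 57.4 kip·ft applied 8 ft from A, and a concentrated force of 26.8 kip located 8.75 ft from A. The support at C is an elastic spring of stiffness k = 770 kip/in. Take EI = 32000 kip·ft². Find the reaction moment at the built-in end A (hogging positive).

Choose R_C as the redundant. The primary structure is the cantilever fixed at A.
Downward deflection at the released point C due to the loads:
  point load 133.5 at a = 1.67: Pa²(3L − a)/(6EI) = 1758/EI
  clockwise couple 57.4 at a = 8: M₀a(2L − a)/(2EI) = 2755/EI
  point load 26.8 at a = 8.75: Pa²(3L − a)/(6EI) = 7267/EI
  δ_0 = 11780/EI
Tip deflection under a unit load at C: L³/(3EI) = 333.3/EI.
With EI = 32000 kip·ft²: δ_0 = 0.36813 ft and δ_{CC} = 0.010417 ft/kip.
Compatibility — the spring shortens by R_C/k under the reaction it provides: δ_0 − R_C·δ_{CC} = R_C/k. With 1/k = 1/(770×12) ft/kip = 0.000108 ft/kip, R_C = δ_0 / (δ_{CC} + 1/k) = 0.36813 / (0.010417 + 0.000108) = 34.98 kip.
Moment equilibrium about A: M_A = Σ(load moments about A) − R_C·L = 514.8 − 34.98×10 = 165.1 kip·ft.

M_A = 165.1 kip·ft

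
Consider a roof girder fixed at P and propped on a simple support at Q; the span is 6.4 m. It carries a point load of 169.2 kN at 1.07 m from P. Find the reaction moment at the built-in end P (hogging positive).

Take the reaction at Q as the redundant and release it; the primary structure is a cantilever fixed at P.
Deflection at Q on the released cantilever, summing each load's contribution:
  point load 169.2 at a = 1.07: Pa²(3L − a)/(6EI) = 585.3/EI
Flexibility coefficient — unit upward force at Q: δ_{QQ} = L³/(3EI) = 87.38/EI.
Compatibility at Q: δ_0 − R_Q·δ_{QQ} = 0, so R_Q = 585.3/87.38 = 6.699 kN.
Moment equilibrium about P: M_P = Σ(load moments about P) − R_Q·L = 181 − 6.699×6.4 = 138.2 kN·m.

M_P = 138.2 kN·m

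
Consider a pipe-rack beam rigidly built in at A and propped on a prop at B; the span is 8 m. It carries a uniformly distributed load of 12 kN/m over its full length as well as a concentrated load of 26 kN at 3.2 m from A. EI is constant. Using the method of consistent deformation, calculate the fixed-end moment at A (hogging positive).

M_A = 135.9 kN·m

Take the reaction at B as the redundant and release it; the primary structure is a cantilever fixed at A.
Primary-structure tip deflection at B by superposition:
  UDL 12: wL⁴/(8EI) = 6144/EI
  point load 26 at a = 3.2: Pa²(3L − a)/(6EI) = 923/EI
  δ_0 = 7067/EI
Tip deflection under a unit load at B: L³/(3EI) = 170.7/EI.
The prop prevents deflection at B: R_B = δ_0/δ_{BB} = 7067/170.7 = 41.41 kN.
Moment equilibrium about A: M_A = Σ(load moments about A) − R_B·L = 467.2 − 41.41×8 = 135.9 kN·m.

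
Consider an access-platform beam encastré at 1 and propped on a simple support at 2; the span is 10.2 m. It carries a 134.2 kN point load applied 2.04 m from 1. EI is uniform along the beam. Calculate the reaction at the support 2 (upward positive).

R_2 = 7.515 kN

Remove the prop at 2; the released (primary) structure is a cantilever built in at 1.
Downward deflection at the released point 2 due to the loads:
  point load 134.2 at a = 2.04: Pa²(3L − a)/(6EI) = 2658/EI
Tip deflection under a unit load at 2: L³/(3EI) = 353.7/EI.
Compatibility at 2: δ_0 − R_2·δ_{22} = 0, so R_2 = 2658/353.7 = 7.515 kN.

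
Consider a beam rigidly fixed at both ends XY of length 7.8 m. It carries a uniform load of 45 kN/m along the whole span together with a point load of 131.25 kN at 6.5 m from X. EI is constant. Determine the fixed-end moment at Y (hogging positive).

Take the two fixed-end moments M_X, M_Y as redundants; the released structure is the simple span XY.
On the primary (simply-supported) span, the end slopes from the loading are:
  at X: UDL 45: wL³/(24EI) = 889.8/EI
  at Y: UDL 45: wL³/(24EI) = 889.8/EI
  at X: point load 131.25 at a = 6.5: Pab(L + b)/(6LEI) = 215.7/EI
  at Y: point load 131.25 at a = 6.5: Pab(L + a)/(6LEI) = 338.9/EI
  θ_X0 = 1105/EI,  θ_Y0 = 1229/EI
Flexibility coefficients: a unit moment at one end gives L/(3EI) there and L/(6EI) at the far end, so f₁₁ = f₂₂ = 2.6/EI and f₁₂ = f₂₁ = 1.3/EI.
Compatibility — zero rotation at each built-in end:
  2.6 M_X + 1.3 M_Y = 1105
  1.3 M_X + 2.6 M_Y = 1229
Solving the pair gives M_X = 251.8 kN·m and M_Y = 346.6 kN·m (hogging).

M_Y = 346.6 kN·m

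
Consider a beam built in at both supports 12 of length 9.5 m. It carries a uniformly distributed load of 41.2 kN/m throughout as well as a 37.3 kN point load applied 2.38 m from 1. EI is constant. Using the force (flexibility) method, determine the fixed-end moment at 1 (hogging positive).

Release both end moments; the primary structure is a simply-supported span 12 with redundants M_1 and M_2.
On the primary (simply-supported) span, the end slopes from the loading are:
  at 1: UDL 41.2: wL³/(24EI) = 1472/EI
  at 2: UDL 41.2: wL³/(24EI) = 1472/EI
  at 1: point load 37.3 at a = 2.38: Pab(L + b)/(6LEI) = 184.3/EI
  at 2: point load 37.3 at a = 2.38: Pab(L + a)/(6LEI) = 131.7/EI
  θ_10 = 1656/EI,  θ_20 = 1604/EI
Flexibility coefficients: a unit moment at one end gives L/(3EI) there and L/(6EI) at the far end, so f₁₁ = f₂₂ = 3.167/EI and f₁₂ = f₂₁ = 1.583/EI.
Compatibility — zero rotation at each built-in end:
  3.167 M_1 + 1.583 M_2 = 1656
  1.583 M_1 + 3.167 M_2 = 1604
Solving the pair gives M_1 = 359.7 kN·m and M_2 = 326.5 kN·m (hogging).

M_1 = 359.7 kN·m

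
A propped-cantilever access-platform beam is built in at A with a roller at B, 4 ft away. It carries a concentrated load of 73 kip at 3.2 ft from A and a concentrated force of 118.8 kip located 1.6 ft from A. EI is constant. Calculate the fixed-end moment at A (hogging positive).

Take the reaction at B as the redundant and release it; the primary structure is a cantilever fixed at A.
Free-end deflection of the primary structure under the applied loading (downward +):
  point load 73 at a = 3.2: Pa²(3L − a)/(6EI) = 1096/EI
  point load 118.8 at a = 1.6: Pa²(3L − a)/(6EI) = 527.2/EI
  δ_0 = 1624/EI
Flexibility coefficient — unit upward force at B: δ_{BB} = L³/(3EI) = 21.33/EI.
Compatibility at B: δ_0 − R_B·δ_{BB} = 0, so R_B = 1624/21.33 = 76.1 kip.
Moment equilibrium about A: M_A = Σ(load moments about A) − R_B·L = 423.7 − 76.1×4 = 119.3 kip·ft.

M_A = 119.3 kip·ft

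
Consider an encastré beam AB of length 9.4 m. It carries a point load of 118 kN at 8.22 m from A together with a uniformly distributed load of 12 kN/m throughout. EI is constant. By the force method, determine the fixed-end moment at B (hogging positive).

M_B = 194.8 kN·m

Take the two fixed-end moments M_A, M_B as redundants; the released structure is the simple span AB.
On the primary (simply-supported) span, the end slopes from the loading are:
  at A: point load 118 at a = 8.22: Pab(L + b)/(6LEI) = 214.7/EI
  at B: point load 118 at a = 8.22: Pab(L + a)/(6LEI) = 357.6/EI
  at A: UDL 12: wL³/(24EI) = 415.3/EI
  at B: UDL 12: wL³/(24EI) = 415.3/EI
  θ_A0 = 630/EI,  θ_B0 = 772.9/EI
Flexibility coefficients: a unit moment at one end gives L/(3EI) there and L/(6EI) at the far end, so f₁₁ = f₂₂ = 3.133/EI and f₁₂ = f₂₁ = 1.567/EI.
Compatibility — zero rotation at each built-in end:
  3.133 M_A + 1.567 M_B = 630
  1.567 M_A + 3.133 M_B = 772.9
Solving the pair gives M_A = 103.6 kN·m and M_B = 194.8 kN·m (hogging).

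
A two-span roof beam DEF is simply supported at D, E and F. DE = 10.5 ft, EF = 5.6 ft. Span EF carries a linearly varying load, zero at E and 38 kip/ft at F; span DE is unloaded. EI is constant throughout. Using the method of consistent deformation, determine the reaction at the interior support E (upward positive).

Take M_E as the redundant. Released structure: two simple spans DE and EF with a hinge at E.
End slopes at the hinge E, treating each span as simply supported:
  span EF: triangular load, peak 38: 7w₀L³/(360EI) = 129.8/EI
  relative rotation θ_0 = (0 + 129.8)/EI = 129.8/EI
A unit hogging moment at E produces rotation L₁/(3EI) + L₂/(3EI) = 5.367/EI.
Compatibility: M_E·(L₁+L₂)/(3EI) = θ_0, giving M_E = 24.18 kip·ft (hogging).
Span DE, ΣM about D with M_E applied at E: R_E^{DE}·10.5 = 0 + 24.18, so R_E^{DE} = 2.303 kip and R_D = 0 − 2.303 = -2.303 kip.
Span EF, ΣM about F: R_E^{EF}·5.6 = 198.6 + 24.18, so R_E^{EF} = 39.78 kip and R_F = 106.4 − 39.78 = 66.62 kip.
R_E = 2.303 + 39.78 = 42.09 kip.

R_E = 42.09 kip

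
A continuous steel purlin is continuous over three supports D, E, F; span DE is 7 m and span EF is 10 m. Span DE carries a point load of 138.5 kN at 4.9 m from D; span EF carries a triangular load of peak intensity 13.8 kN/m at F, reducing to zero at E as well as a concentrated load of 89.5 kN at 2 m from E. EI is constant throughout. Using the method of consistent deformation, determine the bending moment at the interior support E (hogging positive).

Insert a hinge at E; M_E is the redundant, and each span becomes simply supported.
End slopes at the hinge E, treating each span as simply supported:
  span DE: point load 138.5 at a = 4.9: Pab(L + a)/(6LEI) = 403.8/EI
  span EF: triangular load, peak 13.8: 7w₀L³/(360EI) = 268.3/EI
  span EF: point load 89.5 at a = 2: Pab(L + b)/(6LEI) = 429.6/EI
  relative rotation θ_0 = (403.8 + 697.9)/EI = 1102/EI
A unit hogging moment at E produces rotation L₁/(3EI) + L₂/(3EI) = 5.667/EI.
Compatibility: M_E·(L₁+L₂)/(3EI) = θ_0, giving M_E = 194.4 kN·m (hogging).

M_E = 194.4 kN·m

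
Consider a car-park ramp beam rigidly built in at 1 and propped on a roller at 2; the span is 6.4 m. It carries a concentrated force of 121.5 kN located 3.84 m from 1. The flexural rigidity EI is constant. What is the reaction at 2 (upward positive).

Choose R_2 as the redundant. The primary structure is the cantilever fixed at 1.
Primary-structure tip deflection at 2 by superposition:
  point load 121.5 at a = 3.84: Pa²(3L − a)/(6EI) = 4586/EI
Tip deflection under a unit load at 2: L³/(3EI) = 87.38/EI.
The prop prevents deflection at 2: R_2 = δ_0/δ_{22} = 4586/87.38 = 52.49 kN.

R_2 = 52.49 kN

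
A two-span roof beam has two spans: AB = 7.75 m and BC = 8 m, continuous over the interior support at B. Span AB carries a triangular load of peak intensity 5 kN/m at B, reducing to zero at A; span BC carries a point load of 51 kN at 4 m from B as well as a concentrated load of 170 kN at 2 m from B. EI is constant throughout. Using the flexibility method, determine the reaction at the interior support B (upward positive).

R_B = 207.1 kN

Take M_B as the redundant. Released structure: two simple spans AB and BC with a hinge at B.
Discontinuity in slope at B on the released structure — sum the simple-span end rotations:
  span AB: triangular load, peak 5: w₀L³/(45EI) = 51.72/EI
  span BC: point load 51 at a = 4: Pab(L + b)/(6LEI) = 204/EI
  span BC: point load 170 at a = 2: Pab(L + b)/(6LEI) = 595/EI
  relative rotation θ_0 = (51.72 + 799)/EI = 850.7/EI
A unit hogging moment at B produces rotation L₁/(3EI) + L₂/(3EI) = 5.25/EI.
Slope continuity at B: θ_0 = M_B·5.25/EI, so M_B = 850.7/5.25 = 162 kN·m (hogging).
Span AB, ΣM about A with M_B applied at B: R_B^{AB}·7.75 = 100.1 + 162, so R_B^{AB} = 33.83 kN and R_A = 19.38 − 33.83 = -14.45 kN.
Span BC, ΣM about C: R_B^{BC}·8 = 1224 + 162, so R_B^{BC} = 173.3 kN and R_C = 221 − 173.3 = 47.74 kN.
R_B = 33.83 + 173.3 = 207.1 kN.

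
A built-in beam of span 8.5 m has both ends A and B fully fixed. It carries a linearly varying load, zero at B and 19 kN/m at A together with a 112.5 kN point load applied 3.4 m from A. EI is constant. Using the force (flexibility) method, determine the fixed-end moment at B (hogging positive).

Take the two fixed-end moments M_A, M_B as redundants; the released structure is the simple span AB.
On the primary (simply-supported) span, the end slopes from the loading are:
  at A: triangular load, peak 19: w₀L³/(45EI) = 259.3/EI
  at B: triangular load, peak 19: 7w₀L³/(360EI) = 226.9/EI
  at A: point load 112.5 at a = 3.4: Pab(L + b)/(6LEI) = 520.2/EI
  at B: point load 112.5 at a = 3.4: Pab(L + a)/(6LEI) = 455.2/EI
  θ_A0 = 779.5/EI,  θ_B0 = 682.1/EI
Flexibility coefficients: a unit moment at one end gives L/(3EI) there and L/(6EI) at the far end, so f₁₁ = f₂₂ = 2.833/EI and f₁₂ = f₂₁ = 1.417/EI.
Compatibility — zero rotation at each built-in end:
  2.833 M_A + 1.417 M_B = 779.5
  1.417 M_A + 2.833 M_B = 682.1
Solving the pair gives M_A = 206.3 kN·m and M_B = 137.6 kN·m (hogging).

M_B = 137.6 kN·m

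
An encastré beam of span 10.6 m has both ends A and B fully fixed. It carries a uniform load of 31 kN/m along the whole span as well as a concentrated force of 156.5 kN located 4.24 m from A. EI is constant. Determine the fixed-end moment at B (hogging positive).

Take the two fixed-end moments M_A, M_B as redundants; the released structure is the simple span AB.
End rotations of the released simple span under the applied load (×1/EI):
  at A: UDL 31: wL³/(24EI) = 1538/EI
  at B: UDL 31: wL³/(24EI) = 1538/EI
  at A: point load 156.5 at a = 4.24: Pab(L + b)/(6LEI) = 1125/EI
  at B: point load 156.5 at a = 4.24: Pab(L + a)/(6LEI) = 984.7/EI
  θ_A0 = 2664/EI,  θ_B0 = 2523/EI
Flexibility coefficients: a unit moment at one end gives L/(3EI) there and L/(6EI) at the far end, so f₁₁ = f₂₂ = 3.533/EI and f₁₂ = f₂₁ = 1.767/EI.
Compatibility — zero rotation at each built-in end:
  3.533 M_A + 1.767 M_B = 2664
  1.767 M_A + 3.533 M_B = 2523
Solving the pair gives M_A = 529.1 kN·m and M_B = 449.5 kN·m (hogging).

M_B = 449.5 kN·m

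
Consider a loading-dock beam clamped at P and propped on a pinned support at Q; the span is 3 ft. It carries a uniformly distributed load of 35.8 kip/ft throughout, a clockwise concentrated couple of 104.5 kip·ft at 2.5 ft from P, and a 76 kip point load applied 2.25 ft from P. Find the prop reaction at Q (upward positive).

Remove the prop at Q; the released (primary) structure is a cantilever built in at P.
Downward deflection at the released point Q due to the loads:
  UDL 35.8: wL⁴/(8EI) = 362.5/EI
  clockwise couple 104.5 at a = 2.5: M₀a(2L − a)/(2EI) = 457.2/EI
  point load 76 at a = 2.25: Pa²(3L − a)/(6EI) = 432.8/EI
  δ_0 = 1253/EI
Tip deflection under a unit load at Q: L³/(3EI) = 9/EI.
The prop prevents deflection at Q: R_Q = δ_0/δ_{QQ} = 1253/9 = 139.2 kip.

R_Q = 139.2 kip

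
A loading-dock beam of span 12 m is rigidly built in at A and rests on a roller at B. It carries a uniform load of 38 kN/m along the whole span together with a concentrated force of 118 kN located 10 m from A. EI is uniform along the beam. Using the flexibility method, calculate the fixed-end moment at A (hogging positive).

Remove the prop at B; the released (primary) structure is a cantilever built in at A.
Primary-structure tip deflection at B by superposition:
  UDL 38: wL⁴/(8EI) = 98496/EI
  point load 118 at a = 10: Pa²(3L − a)/(6EI) = 51133/EI
  δ_0 = 149629/EI
Tip deflection under a unit load at B: L³/(3EI) = 576/EI.
Compatibility at B: δ_0 − R_B·δ_{BB} = 0, so R_B = 149629/576 = 259.8 kN.
Moment equilibrium about A: M_A = Σ(load moments about A) − R_B·L = 3916 − 259.8×12 = 798.7 kN·m.

M_A = 798.7 kN·m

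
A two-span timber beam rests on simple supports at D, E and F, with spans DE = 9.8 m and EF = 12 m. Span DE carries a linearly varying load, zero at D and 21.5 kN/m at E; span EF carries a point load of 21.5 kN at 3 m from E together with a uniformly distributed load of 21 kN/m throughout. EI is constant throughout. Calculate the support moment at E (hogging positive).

Insert a hinge at E; M_E is the redundant, and each span becomes simply supported.
Rotations at E on the released spans (each span's end-slope, ×1/EI):
  span DE: triangular load, peak 21.5: w₀L³/(45EI) = 449.7/EI
  span EF: point load 21.5 at a = 3: Pab(L + b)/(6LEI) = 169.3/EI
  span EF: UDL 21: wL³/(24EI) = 1512/EI
  relative rotation θ_0 = (449.7 + 1681)/EI = 2131/EI
A unit hogging moment at E produces rotation L₁/(3EI) + L₂/(3EI) = 7.267/EI.
Slope continuity at E: θ_0 = M_E·7.267/EI, so M_E = 2131/7.267 = 293.3 kN·m (hogging).

M_E = 293.3 kN·m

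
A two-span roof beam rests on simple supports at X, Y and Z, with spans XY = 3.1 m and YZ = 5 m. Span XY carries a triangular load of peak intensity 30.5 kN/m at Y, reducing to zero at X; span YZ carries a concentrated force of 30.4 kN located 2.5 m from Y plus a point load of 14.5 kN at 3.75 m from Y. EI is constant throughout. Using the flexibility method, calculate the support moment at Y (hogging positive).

M_Y = 30.32 kN·m

Release continuity at Y by inserting a hinge; the redundant is the internal moment M_Y. The primary structure is two simply-supported spans XY and YZ.
Discontinuity in slope at Y on the released structure — sum the simple-span end rotations:
  span XY: triangular load, peak 30.5: w₀L³/(45EI) = 20.19/EI
  span YZ: point load 30.4 at a = 2.5: Pab(L + b)/(6LEI) = 47.5/EI
  span YZ: point load 14.5 at a = 3.75: Pab(L + b)/(6LEI) = 14.16/EI
  relative rotation θ_0 = (20.19 + 61.66)/EI = 81.85/EI
A unit hogging moment at Y produces rotation L₁/(3EI) + L₂/(3EI) = 2.7/EI.
Compatibility: M_Y·(L₁+L₂)/(3EI) = θ_0, giving M_Y = 30.32 kN·m (hogging).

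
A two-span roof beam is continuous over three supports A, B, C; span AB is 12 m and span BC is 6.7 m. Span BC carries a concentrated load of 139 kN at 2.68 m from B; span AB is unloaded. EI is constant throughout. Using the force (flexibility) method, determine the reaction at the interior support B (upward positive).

Take M_B as the redundant. Released structure: two simple spans AB and BC with a hinge at B.
Rotations at B on the released spans (each span's end-slope, ×1/EI):
  span BC: point load 139 at a = 2.68: Pab(L + b)/(6LEI) = 399.3/EI
  relative rotation θ_0 = (0 + 399.3)/EI = 399.3/EI
A unit hogging moment at B produces rotation L₁/(3EI) + L₂/(3EI) = 6.233/EI.
Slope continuity at B: θ_0 = M_B·6.233/EI, so M_B = 399.3/6.233 = 64.07 kN·m (hogging).
Span AB, ΣM about A with M_B applied at B: R_B^{AB}·12 = 0 + 64.07, so R_B^{AB} = 5.339 kN and R_A = 0 − 5.339 = -5.339 kN.
Span BC, ΣM about C: R_B^{BC}·6.7 = 558.8 + 64.07, so R_B^{BC} = 92.96 kN and R_C = 139 − 92.96 = 46.04 kN.
R_B = 5.339 + 92.96 = 98.3 kN.

R_B = 98.3 kN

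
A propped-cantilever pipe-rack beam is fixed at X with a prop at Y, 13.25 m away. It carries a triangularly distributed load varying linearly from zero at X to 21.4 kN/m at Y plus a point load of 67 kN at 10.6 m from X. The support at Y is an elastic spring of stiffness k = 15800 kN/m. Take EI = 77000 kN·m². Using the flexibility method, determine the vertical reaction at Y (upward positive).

Choose R_Y as the redundant. The primary structure is the cantilever fixed at X.
Deflection at Y on the released cantilever, summing each load's contribution:
  triangular load, peak 21.4 at the free end: 11w₀L⁴/(120EI) = 60463/EI
  point load 67 at a = 10.6: Pa²(3L − a)/(6EI) = 36574/EI
  δ_0 = 97037/EI
Flexibility coefficient — unit upward force at Y: δ_{YY} = L³/(3EI) = 775.4/EI.
With EI = 77000 kN·m²: δ_0 = 1.2602 m and δ_{YY} = 0.01007 m/kN.
Compatibility — the spring shortens by R_Y/k under the reaction it provides: δ_0 − R_Y·δ_{YY} = R_Y/k. With 1/k = 0.000063 m/kN, R_Y = δ_0 / (δ_{YY} + 1/k) = 1.2602 / (0.01007 + 0.000063) = 124.4 kN.

R_Y = 124.4 kN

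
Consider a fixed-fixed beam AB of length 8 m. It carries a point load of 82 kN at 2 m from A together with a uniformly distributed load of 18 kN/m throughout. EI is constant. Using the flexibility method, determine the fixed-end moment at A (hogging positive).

M_A = 188.2 kN·m

Release both end moments; the primary structure is a simply-supported span AB with redundants M_A and M_B.
Simple-span end rotations at A and B under the given loads:
  at A: point load 82 at a = 2: Pab(L + b)/(6LEI) = 287/EI
  at B: point load 82 at a = 2: Pab(L + a)/(6LEI) = 205/EI
  at A: UDL 18: wL³/(24EI) = 384/EI
  at B: UDL 18: wL³/(24EI) = 384/EI
  θ_A0 = 671/EI,  θ_B0 = 589/EI
Flexibility coefficients: a unit moment at one end gives L/(3EI) there and L/(6EI) at the far end, so f₁₁ = f₂₂ = 2.667/EI and f₁₂ = f₂₁ = 1.333/EI.
Compatibility — zero rotation at each built-in end:
  2.667 M_A + 1.333 M_B = 671
  1.333 M_A + 2.667 M_B = 589
Solving the pair gives M_A = 188.2 kN·m and M_B = 126.8 kN·m (hogging).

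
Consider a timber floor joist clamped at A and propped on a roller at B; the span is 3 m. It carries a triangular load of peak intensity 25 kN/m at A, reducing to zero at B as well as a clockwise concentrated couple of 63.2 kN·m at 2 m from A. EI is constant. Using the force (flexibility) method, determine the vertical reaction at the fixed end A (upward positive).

Choose R_B as the redundant. The primary structure is the cantilever fixed at A.
Free-end deflection of the primary structure under the applied loading (downward +):
  triangular load, peak 25 at the fixed end: w₀L⁴/(30EI) = 67.5/EI
  clockwise couple 63.2 at a = 2: M₀a(2L − a)/(2EI) = 252.8/EI
  δ_0 = 320.3/EI
Flexibility coefficient — unit upward force at B: δ_{BB} = L³/(3EI) = 9/EI.
Compatibility at B: δ_0 − R_B·δ_{BB} = 0, so R_B = 320.3/9 = 35.59 kN.
Vertical equilibrium: R_A = ΣP − R_B = 37.5 − 35.59 = 1.911 kN.

R_A = 1.911 kN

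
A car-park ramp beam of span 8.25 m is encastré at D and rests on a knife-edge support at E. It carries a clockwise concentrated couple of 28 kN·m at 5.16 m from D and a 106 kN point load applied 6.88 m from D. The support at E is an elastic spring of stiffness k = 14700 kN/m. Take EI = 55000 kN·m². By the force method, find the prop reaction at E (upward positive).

Choose R_E as the redundant. The primary structure is the cantilever fixed at D.
Downward deflection at the released point E due to the loads:
  clockwise couple 28 at a = 5.16: M₀a(2L − a)/(2EI) = 819.2/EI
  point load 106 at a = 6.88: Pa²(3L − a)/(6EI) = 14944/EI
  δ_0 = 15763/EI
Tip deflection under a unit load at E: L³/(3EI) = 187.2/EI.
With EI = 55000 kN·m²: δ_0 = 0.2866 m and δ_{EE} = 0.003403 m/kN.
Compatibility — the spring shortens by R_E/k under the reaction it provides: δ_0 − R_E·δ_{EE} = R_E/k. With 1/k = 0.000068 m/kN, R_E = δ_0 / (δ_{EE} + 1/k) = 0.2866 / (0.003403 + 0.000068) = 82.57 kN.

R_E = 82.57 kN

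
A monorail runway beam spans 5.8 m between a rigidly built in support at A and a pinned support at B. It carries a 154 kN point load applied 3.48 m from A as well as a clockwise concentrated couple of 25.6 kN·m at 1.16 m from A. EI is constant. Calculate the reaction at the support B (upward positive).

Take the reaction at B as the redundant and release it; the primary structure is a cantilever fixed at A.
Primary-structure tip deflection at B by superposition:
  point load 154 at a = 3.48: Pa²(3L − a)/(6EI) = 4327/EI
  clockwise couple 25.6 at a = 1.16: M₀a(2L − a)/(2EI) = 155/EI
  δ_0 = 4482/EI
Tip deflection under a unit load at B: L³/(3EI) = 65.04/EI.
The prop prevents deflection at B: R_B = δ_0/δ_{BB} = 4482/65.04 = 68.91 kN.

R_B = 68.91 kN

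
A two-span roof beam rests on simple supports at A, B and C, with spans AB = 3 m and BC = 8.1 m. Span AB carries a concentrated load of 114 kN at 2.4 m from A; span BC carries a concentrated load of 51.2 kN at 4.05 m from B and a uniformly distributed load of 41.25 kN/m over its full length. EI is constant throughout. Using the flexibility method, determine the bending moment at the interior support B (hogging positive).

Release continuity at B by inserting a hinge; the redundant is the internal moment M_B. The primary structure is two simply-supported spans AB and BC.
End slopes at the hinge B, treating each span as simply supported:
  span AB: point load 114 at a = 2.4: Pab(L + a)/(6LEI) = 49.25/EI
  span BC: point load 51.2 at a = 4.05: Pab(L + b)/(6LEI) = 210/EI
  span BC: UDL 41.25: wL³/(24EI) = 913.4/EI
  relative rotation θ_0 = (49.25 + 1123)/EI = 1173/EI
A unit hogging moment at B produces rotation L₁/(3EI) + L₂/(3EI) = 3.7/EI.
Slope continuity at B: θ_0 = M_B·3.7/EI, so M_B = 1173/3.7 = 316.9 kN·m (hogging).

M_B = 316.9 kN·m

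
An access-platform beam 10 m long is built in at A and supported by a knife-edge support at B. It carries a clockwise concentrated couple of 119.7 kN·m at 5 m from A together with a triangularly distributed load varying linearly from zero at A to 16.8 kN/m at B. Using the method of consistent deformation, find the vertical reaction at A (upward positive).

Take the reaction at B as the redundant and release it; the primary structure is a cantilever fixed at A.
Deflection at B on the released cantilever, summing each load's contribution:
  clockwise couple 119.7 at a = 5: M₀a(2L − a)/(2EI) = 4489/EI
  triangular load, peak 16.8 at the free end: 11w₀L⁴/(120EI) = 15400/EI
  δ_0 = 19889/EI
Tip deflection under a unit load at B: L³/(3EI) = 333.3/EI.
The prop prevents deflection at B: R_B = δ_0/δ_{BB} = 19889/333.3 = 59.67 kN.
Vertical equilibrium: R_A = ΣP − R_B = 84 − 59.67 = 24.33 kN.

R_A = 24.33 kN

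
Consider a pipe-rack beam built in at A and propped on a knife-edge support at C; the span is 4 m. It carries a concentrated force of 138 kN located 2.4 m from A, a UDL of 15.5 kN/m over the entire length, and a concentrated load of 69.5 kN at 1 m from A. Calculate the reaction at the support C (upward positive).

R_C = 88.84 kN

Remove the prop at C; the released (primary) structure is a cantilever built in at A.
Primary-structure tip deflection at C by superposition:
  point load 138 at a = 2.4: Pa²(3L − a)/(6EI) = 1272/EI
  UDL 15.5: wL⁴/(8EI) = 496/EI
  point load 69.5 at a = 1: Pa²(3L − a)/(6EI) = 127.4/EI
  δ_0 = 1895/EI
Tip deflection under a unit load at C: L³/(3EI) = 21.33/EI.
The prop prevents deflection at C: R_C = δ_0/δ_{CC} = 1895/21.33 = 88.84 kN.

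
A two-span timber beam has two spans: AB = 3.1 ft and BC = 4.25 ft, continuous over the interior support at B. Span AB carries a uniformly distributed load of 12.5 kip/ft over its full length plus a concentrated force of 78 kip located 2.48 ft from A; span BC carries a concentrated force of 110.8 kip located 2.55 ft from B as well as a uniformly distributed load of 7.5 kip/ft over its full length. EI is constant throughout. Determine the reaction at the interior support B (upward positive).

Release continuity at B by inserting a hinge; the redundant is the internal moment M_B. The primary structure is two simply-supported spans AB and BC.
Rotations at B on the released spans (each span's end-slope, ×1/EI):
  span AB: UDL 12.5: wL³/(24EI) = 15.52/EI
  span AB: point load 78 at a = 2.48: Pab(L + a)/(6LEI) = 35.98/EI
  span BC: point load 110.8 at a = 2.55: Pab(L + b)/(6LEI) = 112.1/EI
  span BC: UDL 7.5: wL³/(24EI) = 23.99/EI
  relative rotation θ_0 = (51.5 + 136.1)/EI = 187.6/EI
A unit hogging moment at B produces rotation L₁/(3EI) + L₂/(3EI) = 2.45/EI.
Slope continuity at B: θ_0 = M_B·2.45/EI, so M_B = 187.6/2.45 = 76.55 kip·ft (hogging).
Span AB, ΣM about A with M_B applied at B: R_B^{AB}·3.1 = 253.5 + 76.55, so R_B^{AB} = 106.5 kip and R_A = 116.8 − 106.5 = 10.28 kip.
Span BC, ΣM about C: R_B^{BC}·4.25 = 256.1 + 76.55, so R_B^{BC} = 78.27 kip and R_C = 142.7 − 78.27 = 64.4 kip.
R_B = 106.5 + 78.27 = 184.7 kip.

R_B = 184.7 kip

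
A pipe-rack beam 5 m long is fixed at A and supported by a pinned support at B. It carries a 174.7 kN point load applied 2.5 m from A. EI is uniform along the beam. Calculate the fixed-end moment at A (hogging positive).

M_A = 163.8 kN·m

Take the reaction at B as the redundant and release it; the primary structure is a cantilever fixed at A.
Deflection at B on the released cantilever, summing each load's contribution:
  point load 174.7 at a = 2.5: Pa²(3L − a)/(6EI) = 2275/EI
Flexibility coefficient — unit upward force at B: δ_{BB} = L³/(3EI) = 41.67/EI.
The prop prevents deflection at B: R_B = δ_0/δ_{BB} = 2275/41.67 = 54.59 kN.
Moment equilibrium about A: M_A = Σ(load moments about A) − R_B·L = 436.8 − 54.59×5 = 163.8 kN·m.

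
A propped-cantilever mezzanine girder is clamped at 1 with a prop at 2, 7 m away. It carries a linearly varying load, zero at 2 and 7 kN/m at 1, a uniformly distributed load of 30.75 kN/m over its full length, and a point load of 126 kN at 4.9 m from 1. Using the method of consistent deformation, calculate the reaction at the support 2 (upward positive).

Release the roller at 2. Primary structure: cantilever fixed at 1.
Primary-structure tip deflection at 2 by superposition:
  triangular load, peak 7 at the fixed end: w₀L⁴/(30EI) = 560.2/EI
  UDL 30.75: wL⁴/(8EI) = 9229/EI
  point load 126 at a = 4.9: Pa²(3L − a)/(6EI) = 8118/EI
  δ_0 = 17907/EI
Flexibility coefficient — unit upward force at 2: δ_{22} = L³/(3EI) = 114.3/EI.
Compatibility at 2: δ_0 − R_2·δ_{22} = 0, so R_2 = 17907/114.3 = 156.6 kN.

R_2 = 156.6 kN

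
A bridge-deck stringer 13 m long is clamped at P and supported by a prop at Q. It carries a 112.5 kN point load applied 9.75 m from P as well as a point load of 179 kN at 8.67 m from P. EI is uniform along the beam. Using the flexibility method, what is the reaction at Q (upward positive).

Choose R_Q as the redundant. The primary structure is the cantilever fixed at P.
Downward deflection at the released point Q due to the loads:
  point load 112.5 at a = 9.75: Pa²(3L − a)/(6EI) = 52136/EI
  point load 179 at a = 8.67: Pa²(3L − a)/(6EI) = 68016/EI
  δ_0 = 120152/EI
Flexibility coefficient — unit upward force at Q: δ_{QQ} = L³/(3EI) = 732.3/EI.
The prop prevents deflection at Q: R_Q = δ_0/δ_{QQ} = 120152/732.3 = 164.1 kN.

R_Q = 164.1 kN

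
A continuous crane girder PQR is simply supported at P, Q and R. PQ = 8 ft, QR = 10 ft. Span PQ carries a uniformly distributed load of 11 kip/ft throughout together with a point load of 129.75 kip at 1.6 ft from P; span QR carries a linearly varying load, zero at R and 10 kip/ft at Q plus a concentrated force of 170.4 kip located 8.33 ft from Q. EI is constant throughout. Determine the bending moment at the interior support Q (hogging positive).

M_Q = 197.3 kip·ft

Release continuity at Q by inserting a hinge; the redundant is the internal moment M_Q. The primary structure is two simply-supported spans PQ and QR.
End slopes at the hinge Q, treating each span as simply supported:
  span PQ: UDL 11: wL³/(24EI) = 234.7/EI
  span PQ: point load 129.75 at a = 1.6: Pab(L + a)/(6LEI) = 265.7/EI
  span QR: triangular load, peak 10: w₀L³/(45EI) = 222.2/EI
  span QR: point load 170.4 at a = 8.33: Pab(L + b)/(6LEI) = 461.1/EI
  relative rotation θ_0 = (500.4 + 683.3)/EI = 1184/EI
A unit hogging moment at Q produces rotation L₁/(3EI) + L₂/(3EI) = 6/EI.
Slope continuity at Q: θ_0 = M_Q·6/EI, so M_Q = 1184/6 = 197.3 kip·ft (hogging).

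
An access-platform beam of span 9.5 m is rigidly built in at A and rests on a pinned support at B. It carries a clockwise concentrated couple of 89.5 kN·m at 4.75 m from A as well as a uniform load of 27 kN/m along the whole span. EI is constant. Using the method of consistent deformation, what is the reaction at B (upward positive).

R_B = 106.8 kN

Remove the prop at B; the released (primary) structure is a cantilever built in at A.
Deflection at B on the released cantilever, summing each load's contribution:
  clockwise couple 89.5 at a = 4.75: M₀a(2L − a)/(2EI) = 3029/EI
  UDL 27: wL⁴/(8EI) = 27490/EI
  δ_0 = 30519/EI
Flexibility coefficient — unit upward force at B: δ_{BB} = L³/(3EI) = 285.8/EI.
The prop prevents deflection at B: R_B = δ_0/δ_{BB} = 30519/285.8 = 106.8 kN.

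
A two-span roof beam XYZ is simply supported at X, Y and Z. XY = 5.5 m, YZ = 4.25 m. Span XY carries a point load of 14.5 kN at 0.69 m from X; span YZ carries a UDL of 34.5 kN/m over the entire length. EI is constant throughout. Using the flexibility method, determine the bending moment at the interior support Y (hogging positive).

M_Y = 36.73 kN·m

Release continuity at Y by inserting a hinge; the redundant is the internal moment M_Y. The primary structure is two simply-supported spans XY and YZ.
Rotations at Y on the released spans (each span's end-slope, ×1/EI):
  span XY: point load 14.5 at a = 0.69: Pab(L + a)/(6LEI) = 9.027/EI
  span YZ: UDL 34.5: wL³/(24EI) = 110.4/EI
  relative rotation θ_0 = (9.027 + 110.4)/EI = 119.4/EI
A unit hogging moment at Y produces rotation L₁/(3EI) + L₂/(3EI) = 3.25/EI.
Slope continuity at Y: θ_0 = M_Y·3.25/EI, so M_Y = 119.4/3.25 = 36.73 kN·m (hogging).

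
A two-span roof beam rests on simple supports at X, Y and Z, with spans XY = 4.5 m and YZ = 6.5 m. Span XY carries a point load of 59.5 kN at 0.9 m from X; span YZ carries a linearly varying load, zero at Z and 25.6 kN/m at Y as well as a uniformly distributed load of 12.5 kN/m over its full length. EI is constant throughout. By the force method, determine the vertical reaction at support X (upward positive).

R_X = 27.13 kN

Insert a hinge at Y; M_Y is the redundant, and each span becomes simply supported.
End slopes at the hinge Y, treating each span as simply supported:
  span XY: point load 59.5 at a = 0.9: Pab(L + a)/(6LEI) = 38.56/EI
  span YZ: triangular load, peak 25.6: w₀L³/(45EI) = 156.2/EI
  span YZ: UDL 12.5: wL³/(24EI) = 143/EI
  relative rotation θ_0 = (38.56 + 299.3)/EI = 337.8/EI
A unit hogging moment at Y produces rotation L₁/(3EI) + L₂/(3EI) = 3.667/EI.
Compatibility: M_Y·(L₁+L₂)/(3EI) = θ_0, giving M_Y = 92.13 kN·m (hogging).
Span XY, ΣM about X with M_Y applied at Y: R_Y^{XY}·4.5 = 53.55 + 92.13, so R_Y^{XY} = 32.37 kN and R_X = 59.5 − 32.37 = 27.13 kN.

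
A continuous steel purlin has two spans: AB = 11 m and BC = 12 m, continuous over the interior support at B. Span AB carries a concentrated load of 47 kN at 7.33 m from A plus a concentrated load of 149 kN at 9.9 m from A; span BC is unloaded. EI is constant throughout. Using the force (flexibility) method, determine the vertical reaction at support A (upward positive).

R_A = 20.32 kN

Take M_B as the redundant. Released structure: two simple spans AB and BC with a hinge at B.
Discontinuity in slope at B on the released structure — sum the simple-span end rotations:
  span AB: point load 47 at a = 7.33: Pab(L + a)/(6LEI) = 351.1/EI
  span AB: point load 149 at a = 9.9: Pab(L + a)/(6LEI) = 513.8/EI
  relative rotation θ_0 = (865 + 0)/EI = 865/EI
A unit hogging moment at B produces rotation L₁/(3EI) + L₂/(3EI) = 7.667/EI.
Compatibility: M_B·(L₁+L₂)/(3EI) = θ_0, giving M_B = 112.8 kN·m (hogging).
Span AB, ΣM about A with M_B applied at B: R_B^{AB}·11 = 1820 + 112.8, so R_B^{AB} = 175.7 kN and R_A = 196 − 175.7 = 20.32 kN.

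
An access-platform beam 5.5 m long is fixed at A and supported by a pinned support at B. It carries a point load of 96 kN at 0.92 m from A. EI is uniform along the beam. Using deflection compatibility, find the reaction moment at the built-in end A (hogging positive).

Release the roller at B. Primary structure: cantilever fixed at A.
Free-end deflection of the primary structure under the applied loading (downward +):
  point load 96 at a = 0.92: Pa²(3L − a)/(6EI) = 211/EI
Tip deflection under a unit load at B: L³/(3EI) = 55.46/EI.
Compatibility at B: δ_0 − R_B·δ_{BB} = 0, so R_B = 211/55.46 = 3.804 kN.
Moment equilibrium about A: M_A = Σ(load moments about A) − R_B·L = 88.32 − 3.804×5.5 = 67.4 kN·m.

M_A = 67.4 kN·m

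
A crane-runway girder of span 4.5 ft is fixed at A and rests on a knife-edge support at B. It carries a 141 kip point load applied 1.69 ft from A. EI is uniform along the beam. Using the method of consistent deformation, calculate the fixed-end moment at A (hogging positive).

Remove the prop at B; the released (primary) structure is a cantilever built in at A.
Primary-structure tip deflection at B by superposition:
  point load 141 at a = 1.69: Pa²(3L − a)/(6EI) = 792.7/EI
Flexibility coefficient — unit upward force at B: δ_{BB} = L³/(3EI) = 30.38/EI.
Compatibility at B: δ_0 − R_B·δ_{BB} = 0, so R_B = 792.7/30.38 = 26.1 kip.
Moment equilibrium about A: M_A = Σ(load moments about A) − R_B·L = 238.3 − 26.1×4.5 = 120.9 kip·ft.

M_A = 120.9 kip·ft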